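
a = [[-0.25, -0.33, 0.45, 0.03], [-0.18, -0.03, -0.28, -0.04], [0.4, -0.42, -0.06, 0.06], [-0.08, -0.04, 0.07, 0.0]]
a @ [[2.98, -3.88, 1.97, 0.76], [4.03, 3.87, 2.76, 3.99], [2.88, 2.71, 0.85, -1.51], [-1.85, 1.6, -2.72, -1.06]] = [[-0.83,0.96,-1.10,-2.22], [-1.39,-0.24,-0.57,0.21], [-0.78,-3.24,-0.59,-1.34], [-0.2,0.35,-0.21,-0.33]]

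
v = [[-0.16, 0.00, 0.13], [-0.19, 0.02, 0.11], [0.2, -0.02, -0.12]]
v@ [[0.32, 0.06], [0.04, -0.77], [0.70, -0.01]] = [[0.04, -0.01], [0.02, -0.03], [-0.02, 0.03]]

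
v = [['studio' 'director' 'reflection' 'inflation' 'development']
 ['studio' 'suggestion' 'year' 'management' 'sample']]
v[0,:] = ['studio', 'director', 'reflection', 'inflation', 'development']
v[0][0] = 'studio'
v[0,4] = 'development'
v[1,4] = 'sample'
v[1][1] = 'suggestion'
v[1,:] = ['studio', 'suggestion', 'year', 'management', 'sample']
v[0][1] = 'director'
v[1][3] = 'management'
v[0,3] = 'inflation'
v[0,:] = ['studio', 'director', 'reflection', 'inflation', 'development']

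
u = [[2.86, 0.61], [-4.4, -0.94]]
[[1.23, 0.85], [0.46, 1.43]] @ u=[[-0.22, -0.05], [-4.98, -1.06]]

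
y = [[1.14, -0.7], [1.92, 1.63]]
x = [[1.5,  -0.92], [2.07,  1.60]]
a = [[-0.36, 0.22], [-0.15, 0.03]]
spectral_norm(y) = 2.56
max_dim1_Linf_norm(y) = 1.92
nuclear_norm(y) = 3.81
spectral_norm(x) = 2.73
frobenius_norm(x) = 3.15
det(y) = 3.20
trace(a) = -0.33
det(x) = 4.30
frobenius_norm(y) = 2.85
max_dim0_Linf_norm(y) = 1.92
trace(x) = 3.10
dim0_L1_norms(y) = [3.06, 2.33]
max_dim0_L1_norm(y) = 3.06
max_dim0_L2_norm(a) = 0.39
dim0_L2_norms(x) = [2.56, 1.85]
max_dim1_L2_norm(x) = 2.62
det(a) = 0.02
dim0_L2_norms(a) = [0.39, 0.22]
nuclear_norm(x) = 4.31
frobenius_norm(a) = 0.45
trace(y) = 2.77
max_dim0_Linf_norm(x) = 2.07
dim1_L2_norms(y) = [1.34, 2.52]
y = a + x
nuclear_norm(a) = 0.50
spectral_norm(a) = 0.45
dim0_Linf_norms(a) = [0.36, 0.22]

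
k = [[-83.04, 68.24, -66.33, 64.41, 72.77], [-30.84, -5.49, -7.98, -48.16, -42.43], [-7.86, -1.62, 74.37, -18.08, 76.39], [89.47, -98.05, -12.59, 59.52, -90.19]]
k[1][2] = -7.98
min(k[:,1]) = -98.05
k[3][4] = -90.19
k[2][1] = -1.62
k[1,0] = -30.84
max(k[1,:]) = -5.49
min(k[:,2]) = -66.33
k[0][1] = 68.24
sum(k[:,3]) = 57.690000000000005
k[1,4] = -42.43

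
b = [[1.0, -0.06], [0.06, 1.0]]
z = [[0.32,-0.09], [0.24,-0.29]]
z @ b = [[0.31, -0.11], [0.22, -0.3]]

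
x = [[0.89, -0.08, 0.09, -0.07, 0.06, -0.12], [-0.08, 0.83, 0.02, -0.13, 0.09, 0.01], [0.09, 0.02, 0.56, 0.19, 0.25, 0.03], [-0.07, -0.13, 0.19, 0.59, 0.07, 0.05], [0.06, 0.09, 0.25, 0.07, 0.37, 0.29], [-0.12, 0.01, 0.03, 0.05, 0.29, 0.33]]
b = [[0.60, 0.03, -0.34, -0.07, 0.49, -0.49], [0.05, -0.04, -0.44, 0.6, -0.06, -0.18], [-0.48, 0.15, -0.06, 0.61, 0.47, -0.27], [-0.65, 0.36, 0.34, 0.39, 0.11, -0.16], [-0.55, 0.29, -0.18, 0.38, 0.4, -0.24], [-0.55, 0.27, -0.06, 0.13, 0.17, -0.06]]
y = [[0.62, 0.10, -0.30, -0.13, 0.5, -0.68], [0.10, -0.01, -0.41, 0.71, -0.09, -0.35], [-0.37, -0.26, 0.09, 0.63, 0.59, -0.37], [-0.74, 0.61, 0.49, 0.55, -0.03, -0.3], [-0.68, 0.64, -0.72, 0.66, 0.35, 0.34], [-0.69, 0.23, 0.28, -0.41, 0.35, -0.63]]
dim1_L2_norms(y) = [1.1, 0.9, 1.05, 1.25, 1.44, 1.14]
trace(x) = 3.57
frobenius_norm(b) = 2.13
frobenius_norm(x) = 1.70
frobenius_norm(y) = 2.83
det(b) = 0.00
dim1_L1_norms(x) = [1.31, 1.16, 1.14, 1.1, 1.13, 0.83]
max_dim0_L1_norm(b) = 2.88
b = x @ y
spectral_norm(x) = 0.98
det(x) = -0.00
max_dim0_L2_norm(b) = 1.27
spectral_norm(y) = 1.83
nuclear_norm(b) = 3.97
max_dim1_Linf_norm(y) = 0.74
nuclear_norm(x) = 3.57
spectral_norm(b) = 1.65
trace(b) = 1.23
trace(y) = 0.97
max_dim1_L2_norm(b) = 0.98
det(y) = 0.62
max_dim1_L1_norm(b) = 2.04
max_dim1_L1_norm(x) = 1.31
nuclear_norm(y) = 6.30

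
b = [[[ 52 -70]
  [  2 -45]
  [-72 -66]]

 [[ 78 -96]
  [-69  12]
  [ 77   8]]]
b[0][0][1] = -70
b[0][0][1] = -70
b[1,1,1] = 12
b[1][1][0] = -69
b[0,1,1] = -45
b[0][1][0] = 2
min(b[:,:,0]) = -72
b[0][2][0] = -72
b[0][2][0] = -72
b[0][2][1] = -66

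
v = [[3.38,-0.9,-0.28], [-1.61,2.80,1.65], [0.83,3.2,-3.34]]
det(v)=-43.756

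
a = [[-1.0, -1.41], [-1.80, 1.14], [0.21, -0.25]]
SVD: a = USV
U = [[-0.1, 0.99], [-0.98, -0.09], [0.14, 0.07]]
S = [2.16, 1.73]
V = [[0.88,-0.47], [-0.47,-0.88]]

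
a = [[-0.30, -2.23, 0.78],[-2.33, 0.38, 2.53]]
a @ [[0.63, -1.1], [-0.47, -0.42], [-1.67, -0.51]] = [[-0.44, 0.87], [-5.87, 1.11]]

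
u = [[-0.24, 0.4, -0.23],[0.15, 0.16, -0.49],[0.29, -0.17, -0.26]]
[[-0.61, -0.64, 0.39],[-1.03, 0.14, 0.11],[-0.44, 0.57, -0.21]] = u@[[-0.29, 2.03, 0.07], [-0.67, -0.25, 1.11], [1.80, 0.25, 0.16]]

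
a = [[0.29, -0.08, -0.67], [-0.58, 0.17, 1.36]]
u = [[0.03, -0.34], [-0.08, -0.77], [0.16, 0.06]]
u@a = [[0.21, -0.06, -0.48], [0.42, -0.12, -0.99], [0.01, -0.0, -0.03]]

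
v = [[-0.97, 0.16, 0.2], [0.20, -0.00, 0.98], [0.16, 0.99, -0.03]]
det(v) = 1.01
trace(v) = -1.00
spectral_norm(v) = 1.00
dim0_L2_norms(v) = [1.0, 1.0, 1.0]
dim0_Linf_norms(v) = [0.97, 0.99, 0.98]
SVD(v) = [[-0.67, -0.65, 0.35], [0.06, -0.52, -0.85], [0.74, -0.55, 0.39]] @ diag([1.0046787380775566, 1.0028532328258501, 0.99920269548557]) @ [[0.78, 0.62, -0.09], [0.44, -0.65, -0.62], [-0.44, 0.44, -0.78]]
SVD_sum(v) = [[-0.53, -0.42, 0.06], [0.05, 0.04, -0.01], [0.58, 0.46, -0.07]] + [[-0.29, 0.43, 0.41], [-0.23, 0.34, 0.32], [-0.24, 0.36, 0.34]] + [[-0.15, 0.15, -0.27], [0.38, -0.38, 0.67], [-0.17, 0.17, -0.30]]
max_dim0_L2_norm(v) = 1.0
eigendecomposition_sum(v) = [[0.02-0.00j, 0.09+0.00j, 0.09+0.00j], [(0.09-0j), 0.50+0.00j, 0.49+0.00j], [(0.09-0j), 0.49+0.00j, 0.49+0.00j]] + [[-0.49-0.01j, 0.03-0.37j, (0.06+0.38j)], [0.05+0.33j, (-0.25+0.02j), 0.24-0.08j], [(0.04-0.33j), 0.25+0.05j, (-0.26+0.01j)]] + [[-0.49+0.01j,0.03+0.37j,(0.06-0.38j)], [(0.05-0.33j),-0.25-0.02j,(0.24+0.08j)], [(0.04+0.33j),(0.25-0.05j),-0.26-0.01j]]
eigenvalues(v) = [(1+0j), (-1+0.03j), (-1-0.03j)]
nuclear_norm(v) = 3.01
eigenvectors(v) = [[(-0.13+0j), 0.72+0.00j, (0.72-0j)], [-0.71+0.00j, -0.09-0.48j, -0.09+0.48j], [-0.70+0.00j, (-0.04+0.49j), (-0.04-0.49j)]]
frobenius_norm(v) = 1.74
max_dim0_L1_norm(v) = 1.33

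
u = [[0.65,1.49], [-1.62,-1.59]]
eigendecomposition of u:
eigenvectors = [[-0.50-0.48j,-0.50+0.48j], [0.72+0.00j,(0.72-0j)]]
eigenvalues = [(-0.47+1.08j), (-0.47-1.08j)]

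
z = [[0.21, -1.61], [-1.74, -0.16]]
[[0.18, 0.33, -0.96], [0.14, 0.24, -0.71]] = z @ [[-0.07, -0.12, 0.35], [-0.12, -0.22, 0.64]]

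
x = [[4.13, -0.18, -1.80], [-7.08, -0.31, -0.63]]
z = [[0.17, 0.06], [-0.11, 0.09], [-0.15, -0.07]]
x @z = [[0.99, 0.36], [-1.08, -0.41]]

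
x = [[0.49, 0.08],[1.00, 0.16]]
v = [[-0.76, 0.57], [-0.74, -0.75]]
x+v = [[-0.27, 0.65], [0.26, -0.59]]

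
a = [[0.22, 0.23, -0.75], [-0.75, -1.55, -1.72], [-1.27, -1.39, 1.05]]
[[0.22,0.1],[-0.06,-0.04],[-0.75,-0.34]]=a@[[0.47, 0.21], [-0.01, -0.0], [-0.16, -0.07]]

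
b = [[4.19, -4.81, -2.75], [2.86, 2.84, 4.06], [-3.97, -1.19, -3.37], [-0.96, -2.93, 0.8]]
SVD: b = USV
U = [[0.51, 0.82, 0.17], [-0.67, 0.27, -0.08], [0.5, -0.51, 0.12], [0.21, 0.06, -0.97]]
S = [8.15, 6.76, 2.75]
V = [[-0.24, -0.68, -0.69], [0.91, -0.41, 0.09], [0.34, 0.61, -0.72]]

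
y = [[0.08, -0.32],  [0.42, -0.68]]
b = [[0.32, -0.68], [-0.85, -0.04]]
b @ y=[[-0.26, 0.36], [-0.08, 0.30]]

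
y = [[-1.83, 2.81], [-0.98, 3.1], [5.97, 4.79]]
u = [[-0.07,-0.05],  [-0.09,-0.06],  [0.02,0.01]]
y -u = [[-1.76, 2.86], [-0.89, 3.16], [5.95, 4.78]]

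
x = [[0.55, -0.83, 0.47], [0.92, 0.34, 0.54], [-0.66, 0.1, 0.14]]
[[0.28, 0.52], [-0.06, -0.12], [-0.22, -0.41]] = x@[[0.22, 0.41],[-0.35, -0.64],[-0.27, -0.51]]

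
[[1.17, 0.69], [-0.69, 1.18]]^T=[[1.17, -0.69],[0.69, 1.18]]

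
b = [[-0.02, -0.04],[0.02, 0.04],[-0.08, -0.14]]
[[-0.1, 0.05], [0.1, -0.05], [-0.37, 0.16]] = b @ [[3.34, 0.6], [0.71, -1.50]]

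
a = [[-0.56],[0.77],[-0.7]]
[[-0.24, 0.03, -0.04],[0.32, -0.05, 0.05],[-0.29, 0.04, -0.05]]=a @ [[0.42, -0.06, 0.07]]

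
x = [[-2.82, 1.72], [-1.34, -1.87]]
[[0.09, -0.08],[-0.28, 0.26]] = x @ [[0.04, -0.04], [0.12, -0.11]]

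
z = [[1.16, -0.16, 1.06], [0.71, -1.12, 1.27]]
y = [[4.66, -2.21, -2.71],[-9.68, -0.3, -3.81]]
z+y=[[5.82, -2.37, -1.65], [-8.97, -1.42, -2.54]]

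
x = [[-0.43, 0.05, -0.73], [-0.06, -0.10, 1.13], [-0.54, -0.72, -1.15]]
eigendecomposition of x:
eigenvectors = [[-0.65+0.00j, (-0.39-0.37j), -0.39+0.37j], [0.57+0.00j, 0.75+0.00j, 0.75-0.00j], [(-0.51+0j), -0.17+0.35j, (-0.17-0.35j)]]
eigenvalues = [(-1.04+0j), (-0.32+0.55j), (-0.32-0.55j)]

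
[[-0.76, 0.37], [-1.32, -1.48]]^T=[[-0.76, -1.32], [0.37, -1.48]]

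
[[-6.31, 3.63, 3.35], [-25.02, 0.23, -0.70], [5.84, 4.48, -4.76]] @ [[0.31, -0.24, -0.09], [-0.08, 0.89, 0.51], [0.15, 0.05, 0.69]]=[[-1.74, 4.91, 4.73], [-7.88, 6.17, 1.89], [0.74, 2.35, -1.53]]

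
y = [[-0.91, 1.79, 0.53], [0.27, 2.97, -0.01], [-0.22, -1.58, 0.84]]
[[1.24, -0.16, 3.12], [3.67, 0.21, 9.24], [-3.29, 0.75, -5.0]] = y @ [[0.11, 0.82, 2.34],[1.22, 0.00, 2.90],[-1.59, 1.11, 0.11]]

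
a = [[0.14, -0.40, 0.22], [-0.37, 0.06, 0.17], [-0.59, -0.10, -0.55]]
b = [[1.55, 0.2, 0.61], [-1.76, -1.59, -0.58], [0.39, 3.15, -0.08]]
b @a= [[-0.22, -0.67, 0.04], [0.68, 0.67, -0.34], [-1.06, 0.04, 0.67]]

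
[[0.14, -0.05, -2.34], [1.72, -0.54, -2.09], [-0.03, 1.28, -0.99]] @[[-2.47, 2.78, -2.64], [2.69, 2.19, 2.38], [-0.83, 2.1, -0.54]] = [[1.46, -4.63, 0.78], [-3.97, -0.79, -4.70], [4.34, 0.64, 3.66]]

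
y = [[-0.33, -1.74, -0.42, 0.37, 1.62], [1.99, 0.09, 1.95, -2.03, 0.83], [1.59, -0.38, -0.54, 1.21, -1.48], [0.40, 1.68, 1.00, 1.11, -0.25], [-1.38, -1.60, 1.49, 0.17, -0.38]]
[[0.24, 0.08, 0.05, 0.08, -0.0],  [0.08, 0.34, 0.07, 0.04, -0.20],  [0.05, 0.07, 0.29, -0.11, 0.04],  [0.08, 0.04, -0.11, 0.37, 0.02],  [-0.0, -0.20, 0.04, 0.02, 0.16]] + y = [[-0.09, -1.66, -0.37, 0.45, 1.62], [2.07, 0.43, 2.02, -1.99, 0.63], [1.64, -0.31, -0.25, 1.1, -1.44], [0.48, 1.72, 0.89, 1.48, -0.23], [-1.38, -1.8, 1.53, 0.19, -0.22]]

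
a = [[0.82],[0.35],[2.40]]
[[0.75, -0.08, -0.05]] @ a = [[0.47]]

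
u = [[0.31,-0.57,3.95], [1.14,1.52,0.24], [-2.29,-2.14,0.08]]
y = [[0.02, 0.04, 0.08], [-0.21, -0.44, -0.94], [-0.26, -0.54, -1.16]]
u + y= [[0.33, -0.53, 4.03],[0.93, 1.08, -0.70],[-2.55, -2.68, -1.08]]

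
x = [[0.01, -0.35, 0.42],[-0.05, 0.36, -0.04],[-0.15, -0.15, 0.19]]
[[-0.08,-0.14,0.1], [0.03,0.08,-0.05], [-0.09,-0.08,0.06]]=x @ [[0.33,0.12,-0.10], [0.12,0.23,-0.14], [-0.10,-0.14,0.13]]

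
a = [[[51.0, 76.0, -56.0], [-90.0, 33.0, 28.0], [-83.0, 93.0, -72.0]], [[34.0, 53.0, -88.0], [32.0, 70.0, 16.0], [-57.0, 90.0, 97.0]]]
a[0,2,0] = -83.0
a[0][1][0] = -90.0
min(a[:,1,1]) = 33.0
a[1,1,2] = 16.0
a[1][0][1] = 53.0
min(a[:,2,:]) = -83.0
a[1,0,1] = 53.0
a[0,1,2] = 28.0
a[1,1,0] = 32.0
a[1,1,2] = 16.0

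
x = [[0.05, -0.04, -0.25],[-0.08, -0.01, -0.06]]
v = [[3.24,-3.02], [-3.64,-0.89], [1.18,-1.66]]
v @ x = [[0.40, -0.10, -0.63], [-0.11, 0.15, 0.96], [0.19, -0.03, -0.20]]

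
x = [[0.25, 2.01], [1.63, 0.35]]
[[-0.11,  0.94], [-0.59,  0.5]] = x@[[-0.36, 0.21], [-0.01, 0.44]]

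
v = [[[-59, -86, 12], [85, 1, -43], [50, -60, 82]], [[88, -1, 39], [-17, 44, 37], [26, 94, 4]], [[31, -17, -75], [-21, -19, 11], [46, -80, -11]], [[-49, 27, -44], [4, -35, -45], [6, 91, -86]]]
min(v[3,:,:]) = -86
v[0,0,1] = -86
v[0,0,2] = 12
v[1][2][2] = 4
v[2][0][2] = -75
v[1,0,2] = 39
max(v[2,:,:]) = 46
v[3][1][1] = -35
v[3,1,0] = 4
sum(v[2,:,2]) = -75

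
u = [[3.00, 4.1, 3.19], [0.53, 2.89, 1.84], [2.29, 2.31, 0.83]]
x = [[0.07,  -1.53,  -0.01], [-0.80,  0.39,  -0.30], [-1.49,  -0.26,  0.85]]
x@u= [[-0.62,-4.16,-2.60],[-2.88,-2.85,-2.08],[-2.66,-4.9,-4.53]]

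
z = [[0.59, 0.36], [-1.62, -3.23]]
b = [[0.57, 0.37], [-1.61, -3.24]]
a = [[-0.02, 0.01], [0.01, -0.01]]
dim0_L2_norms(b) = [1.71, 3.26]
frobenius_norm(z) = 3.68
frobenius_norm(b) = 3.68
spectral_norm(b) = 3.67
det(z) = -1.32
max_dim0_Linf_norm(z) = 3.23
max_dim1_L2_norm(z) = 3.61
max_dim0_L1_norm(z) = 3.59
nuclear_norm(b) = 4.01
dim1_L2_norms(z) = [0.69, 3.61]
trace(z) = -2.64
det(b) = -1.25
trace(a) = -0.03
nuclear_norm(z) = 4.02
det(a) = 0.00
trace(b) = -2.67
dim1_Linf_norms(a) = [0.02, 0.01]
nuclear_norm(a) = 0.03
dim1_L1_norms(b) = [0.94, 4.85]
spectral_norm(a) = 0.03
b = a + z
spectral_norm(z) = 3.66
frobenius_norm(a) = 0.03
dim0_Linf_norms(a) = [0.02, 0.01]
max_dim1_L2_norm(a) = 0.02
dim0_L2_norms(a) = [0.02, 0.01]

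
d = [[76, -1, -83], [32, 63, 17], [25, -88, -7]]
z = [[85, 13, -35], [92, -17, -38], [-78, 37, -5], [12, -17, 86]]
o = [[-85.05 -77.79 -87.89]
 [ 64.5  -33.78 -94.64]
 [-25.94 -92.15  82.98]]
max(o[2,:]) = 82.98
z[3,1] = -17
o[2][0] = -25.94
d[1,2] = 17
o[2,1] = -92.15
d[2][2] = -7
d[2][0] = 25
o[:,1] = [-77.79, -33.78, -92.15]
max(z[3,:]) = 86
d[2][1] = -88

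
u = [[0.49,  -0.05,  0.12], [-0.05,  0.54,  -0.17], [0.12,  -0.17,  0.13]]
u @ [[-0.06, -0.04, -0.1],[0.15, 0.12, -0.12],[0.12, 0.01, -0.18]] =[[-0.02, -0.02, -0.06], [0.06, 0.07, -0.03], [-0.02, -0.02, -0.02]]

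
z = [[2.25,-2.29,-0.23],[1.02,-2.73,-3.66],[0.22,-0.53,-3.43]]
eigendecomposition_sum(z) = [[1.98,-1.09,0.68], [0.42,-0.23,0.14], [0.04,-0.02,0.01]] + [[0.15,-0.51,-2.14], [0.41,-1.38,-5.8], [0.22,-0.73,-3.06]] + [[0.12, -0.69, 1.23],[0.19, -1.13, 2.0],[-0.04, 0.22, -0.39]]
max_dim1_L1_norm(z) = 7.41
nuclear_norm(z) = 9.48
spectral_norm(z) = 5.95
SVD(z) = [[-0.35, 0.84, 0.42], [-0.78, -0.01, -0.62], [-0.52, -0.54, 0.66]] @ diag([5.948695774380131, 2.9311132583020254, 0.6034845904230328]) @ [[-0.28,0.54,0.79], [0.60,-0.55,0.59], [0.75,0.64,-0.17]]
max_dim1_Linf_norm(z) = 3.66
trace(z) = -3.91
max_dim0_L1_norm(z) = 7.32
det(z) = 10.52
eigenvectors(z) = [[-0.98, 0.31, -0.52], [-0.21, 0.84, -0.84], [-0.02, 0.44, 0.16]]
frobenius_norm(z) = 6.66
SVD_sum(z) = [[0.58, -1.11, -1.63], [1.33, -2.51, -3.70], [0.87, -1.65, -2.43]] + [[1.48, -1.34, 1.44], [-0.03, 0.02, -0.02], [-0.95, 0.87, -0.93]] + [[0.19, 0.16, -0.04], [-0.28, -0.24, 0.06], [0.3, 0.26, -0.07]]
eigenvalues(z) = [1.76, -4.28, -1.39]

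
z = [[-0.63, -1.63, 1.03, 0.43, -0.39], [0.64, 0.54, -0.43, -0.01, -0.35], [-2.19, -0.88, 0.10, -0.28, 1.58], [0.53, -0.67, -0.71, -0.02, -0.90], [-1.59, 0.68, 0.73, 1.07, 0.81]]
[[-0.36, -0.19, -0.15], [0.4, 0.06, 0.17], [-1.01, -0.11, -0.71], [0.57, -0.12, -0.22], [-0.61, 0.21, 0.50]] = z @ [[0.36, -0.12, 0.0], [-0.05, 0.21, 0.36], [-0.38, 0.05, 0.24], [0.32, -0.05, 0.24], [-0.09, -0.13, -0.22]]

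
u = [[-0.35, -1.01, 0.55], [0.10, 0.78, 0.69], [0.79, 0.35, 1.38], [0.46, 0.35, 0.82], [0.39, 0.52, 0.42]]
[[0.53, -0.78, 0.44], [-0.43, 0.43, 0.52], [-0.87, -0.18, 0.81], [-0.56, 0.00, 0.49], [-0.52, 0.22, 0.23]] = u @[[-0.72, -0.23, -0.28], [-0.35, 0.75, 0.06], [-0.13, -0.19, 0.73]]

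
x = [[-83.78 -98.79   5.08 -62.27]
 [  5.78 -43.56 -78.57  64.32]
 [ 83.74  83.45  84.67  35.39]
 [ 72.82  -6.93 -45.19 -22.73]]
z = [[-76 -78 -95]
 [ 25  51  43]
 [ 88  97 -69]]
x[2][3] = 35.39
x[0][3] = -62.27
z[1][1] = 51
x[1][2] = -78.57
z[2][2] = -69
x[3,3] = -22.73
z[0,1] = -78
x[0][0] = -83.78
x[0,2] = 5.08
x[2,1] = 83.45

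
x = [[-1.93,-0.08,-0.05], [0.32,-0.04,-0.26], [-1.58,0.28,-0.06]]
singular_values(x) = [2.52, 0.27, 0.26]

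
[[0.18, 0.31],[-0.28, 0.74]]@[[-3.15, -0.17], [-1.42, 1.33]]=[[-1.01,0.38],[-0.17,1.03]]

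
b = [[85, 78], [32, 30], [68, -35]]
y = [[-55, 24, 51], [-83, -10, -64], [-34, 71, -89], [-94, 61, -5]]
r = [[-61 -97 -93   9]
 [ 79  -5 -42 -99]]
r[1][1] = -5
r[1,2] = -42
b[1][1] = 30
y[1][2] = -64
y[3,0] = -94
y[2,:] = [-34, 71, -89]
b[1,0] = 32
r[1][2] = -42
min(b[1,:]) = 30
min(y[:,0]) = -94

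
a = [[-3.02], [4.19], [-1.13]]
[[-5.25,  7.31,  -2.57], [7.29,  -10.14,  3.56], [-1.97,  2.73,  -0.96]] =a @ [[1.74, -2.42, 0.85]]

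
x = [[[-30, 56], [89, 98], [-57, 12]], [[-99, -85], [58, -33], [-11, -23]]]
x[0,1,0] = 89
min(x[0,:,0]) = -57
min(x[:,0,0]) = -99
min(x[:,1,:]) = -33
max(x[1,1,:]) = 58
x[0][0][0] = -30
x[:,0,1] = [56, -85]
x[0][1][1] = 98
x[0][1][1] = 98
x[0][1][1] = 98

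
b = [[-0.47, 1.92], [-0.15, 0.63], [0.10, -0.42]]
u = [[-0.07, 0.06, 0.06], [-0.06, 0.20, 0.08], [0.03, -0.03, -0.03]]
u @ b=[[0.03, -0.12], [0.01, -0.02], [-0.01, 0.05]]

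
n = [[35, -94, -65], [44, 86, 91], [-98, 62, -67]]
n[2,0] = -98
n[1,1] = 86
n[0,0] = 35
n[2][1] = 62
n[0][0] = 35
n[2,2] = -67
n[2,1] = 62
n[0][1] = -94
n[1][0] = 44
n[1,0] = 44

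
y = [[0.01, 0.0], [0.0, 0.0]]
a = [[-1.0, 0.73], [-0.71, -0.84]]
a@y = [[-0.01, 0.00], [-0.01, 0.00]]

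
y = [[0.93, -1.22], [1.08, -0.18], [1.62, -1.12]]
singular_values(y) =[2.65, 0.66]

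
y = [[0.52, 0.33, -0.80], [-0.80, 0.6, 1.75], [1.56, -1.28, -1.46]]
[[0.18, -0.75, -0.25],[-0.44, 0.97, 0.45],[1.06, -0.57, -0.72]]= y @ [[0.61, -0.14, -0.37],  [-0.19, -0.47, 0.02],  [0.09, 0.65, 0.08]]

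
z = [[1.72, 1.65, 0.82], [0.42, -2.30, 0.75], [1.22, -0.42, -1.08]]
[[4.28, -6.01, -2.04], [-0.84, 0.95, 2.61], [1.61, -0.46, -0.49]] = z @[[1.71, -1.83, -0.38], [0.73, -1.14, -1.06], [0.16, -1.20, 0.44]]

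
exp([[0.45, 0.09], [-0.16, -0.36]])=[[1.56, 0.1],  [-0.17, 0.69]]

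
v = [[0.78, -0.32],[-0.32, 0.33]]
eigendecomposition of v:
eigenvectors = [[0.89, 0.46], [-0.46, 0.89]]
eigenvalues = [0.95, 0.16]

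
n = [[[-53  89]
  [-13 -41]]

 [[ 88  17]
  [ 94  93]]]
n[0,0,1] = 89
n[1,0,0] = 88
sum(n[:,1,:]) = 133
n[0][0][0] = -53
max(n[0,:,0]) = -13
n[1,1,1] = 93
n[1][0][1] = 17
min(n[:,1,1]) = -41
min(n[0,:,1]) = -41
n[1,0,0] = 88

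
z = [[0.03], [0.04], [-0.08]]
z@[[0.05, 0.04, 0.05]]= [[0.00,0.00,0.0], [0.0,0.0,0.00], [-0.0,-0.0,-0.00]]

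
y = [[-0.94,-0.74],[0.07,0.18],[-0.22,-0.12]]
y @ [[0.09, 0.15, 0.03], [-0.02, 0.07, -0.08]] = [[-0.07, -0.19, 0.03], [0.0, 0.02, -0.01], [-0.02, -0.04, 0.0]]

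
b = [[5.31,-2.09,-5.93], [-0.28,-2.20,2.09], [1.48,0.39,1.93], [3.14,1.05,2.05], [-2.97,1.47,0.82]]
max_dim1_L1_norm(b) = 13.33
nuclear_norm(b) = 16.60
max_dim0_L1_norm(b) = 13.18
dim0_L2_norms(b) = [7.01, 3.55, 6.94]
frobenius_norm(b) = 10.48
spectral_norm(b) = 8.82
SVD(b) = [[-0.93,0.10,-0.03],[0.12,-0.24,-0.89],[0.04,-0.5,0.06],[-0.06,-0.77,0.35],[0.34,0.30,0.29]] @ diag([8.824312362849795, 4.843621380634087, 2.927907656317143]) @ [[-0.69, 0.24, 0.68], [-0.71, -0.05, -0.7], [0.13, 0.97, -0.21]]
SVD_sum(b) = [[5.67, -1.98, -5.60], [-0.75, 0.26, 0.74], [-0.27, 0.09, 0.26], [0.36, -0.12, -0.35], [-2.05, 0.71, 2.02]] + [[-0.35,  -0.03,  -0.35], [0.82,  0.06,  0.81], [1.72,  0.12,  1.7], [2.65,  0.19,  2.61], [-1.04,  -0.07,  -1.02]] + [[-0.01, -0.09, 0.02], [-0.35, -2.52, 0.54], [0.02, 0.17, -0.04], [0.14, 0.98, -0.21], [0.11, 0.83, -0.18]]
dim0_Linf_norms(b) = [5.31, 2.2, 5.93]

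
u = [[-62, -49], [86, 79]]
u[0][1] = -49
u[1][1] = 79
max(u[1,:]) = 86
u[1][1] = 79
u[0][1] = -49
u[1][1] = 79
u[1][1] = 79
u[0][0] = -62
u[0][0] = -62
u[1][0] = 86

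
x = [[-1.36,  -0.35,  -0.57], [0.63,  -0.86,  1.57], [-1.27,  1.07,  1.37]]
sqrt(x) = [[0.08, -0.45, -0.07], [3.29, 0.66, 1.08], [-1.69, 0.18, 1.02]]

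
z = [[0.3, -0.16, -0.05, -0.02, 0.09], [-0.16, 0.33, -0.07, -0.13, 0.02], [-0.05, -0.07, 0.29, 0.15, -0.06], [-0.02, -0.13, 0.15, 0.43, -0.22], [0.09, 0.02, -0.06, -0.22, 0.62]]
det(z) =0.003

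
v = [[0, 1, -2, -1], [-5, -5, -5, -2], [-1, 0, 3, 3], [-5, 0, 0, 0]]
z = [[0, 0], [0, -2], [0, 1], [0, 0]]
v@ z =[[0, -4], [0, 5], [0, 3], [0, 0]]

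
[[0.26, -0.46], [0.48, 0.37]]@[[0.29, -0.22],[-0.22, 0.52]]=[[0.18, -0.3], [0.06, 0.09]]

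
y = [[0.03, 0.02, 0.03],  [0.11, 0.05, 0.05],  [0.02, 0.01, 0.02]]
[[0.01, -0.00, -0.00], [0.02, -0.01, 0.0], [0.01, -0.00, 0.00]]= y@[[0.12, -0.14, 0.12],[0.07, -0.06, -0.19],[0.12, 0.11, -0.02]]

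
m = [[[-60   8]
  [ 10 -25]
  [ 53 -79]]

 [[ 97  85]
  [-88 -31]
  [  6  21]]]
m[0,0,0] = -60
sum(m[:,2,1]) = -58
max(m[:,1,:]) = 10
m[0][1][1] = -25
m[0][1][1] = -25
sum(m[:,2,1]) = -58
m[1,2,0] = 6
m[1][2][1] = 21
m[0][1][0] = 10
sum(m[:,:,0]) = 18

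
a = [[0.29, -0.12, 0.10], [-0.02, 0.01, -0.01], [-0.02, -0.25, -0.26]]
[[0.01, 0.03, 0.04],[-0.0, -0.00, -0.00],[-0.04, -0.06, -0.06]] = a @ [[-0.00,0.11,0.12], [0.04,0.12,0.06], [0.11,0.11,0.16]]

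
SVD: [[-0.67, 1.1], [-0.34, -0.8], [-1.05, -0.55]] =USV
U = [[0.63, 0.7], [-0.58, 0.12], [-0.52, 0.71]]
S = [1.48, 1.28]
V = [[0.22, 0.98], [-0.98, 0.22]]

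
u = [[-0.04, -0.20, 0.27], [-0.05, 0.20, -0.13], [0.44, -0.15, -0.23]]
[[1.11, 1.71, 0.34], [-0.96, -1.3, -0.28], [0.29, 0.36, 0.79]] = u @ [[-0.36,  1.71,  3.68], [-4.34,  -3.51,  1.31], [0.86,  3.98,  2.76]]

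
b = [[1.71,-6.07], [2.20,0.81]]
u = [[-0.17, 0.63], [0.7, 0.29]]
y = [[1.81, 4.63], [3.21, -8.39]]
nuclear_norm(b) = 8.65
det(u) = -0.49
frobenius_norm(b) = 6.73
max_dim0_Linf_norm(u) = 0.7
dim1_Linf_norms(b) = [6.07, 2.2]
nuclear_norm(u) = 1.41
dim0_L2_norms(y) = [3.69, 9.58]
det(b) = 14.74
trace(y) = -6.58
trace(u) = 0.12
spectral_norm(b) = 6.31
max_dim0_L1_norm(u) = 0.92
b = u @ y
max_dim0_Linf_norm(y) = 8.39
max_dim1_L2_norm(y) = 8.98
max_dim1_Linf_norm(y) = 8.39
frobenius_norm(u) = 1.00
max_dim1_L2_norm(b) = 6.31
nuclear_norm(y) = 12.86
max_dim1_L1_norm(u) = 0.99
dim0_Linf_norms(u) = [0.7, 0.63]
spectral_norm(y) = 9.80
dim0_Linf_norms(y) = [3.21, 8.39]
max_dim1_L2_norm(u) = 0.76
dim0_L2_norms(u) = [0.72, 0.69]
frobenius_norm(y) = 10.27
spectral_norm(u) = 0.77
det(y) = -30.05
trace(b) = 2.52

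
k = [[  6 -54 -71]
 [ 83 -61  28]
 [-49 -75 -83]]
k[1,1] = -61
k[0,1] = -54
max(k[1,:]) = 83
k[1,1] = -61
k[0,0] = 6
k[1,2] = 28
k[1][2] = 28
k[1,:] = [83, -61, 28]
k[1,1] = -61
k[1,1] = -61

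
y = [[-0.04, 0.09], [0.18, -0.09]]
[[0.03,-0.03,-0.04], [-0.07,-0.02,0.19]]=y @[[-0.32,-0.36,1.06], [0.18,-0.49,-0.00]]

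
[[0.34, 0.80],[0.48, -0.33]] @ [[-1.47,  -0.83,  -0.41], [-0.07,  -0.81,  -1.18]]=[[-0.56,-0.93,-1.08], [-0.68,-0.13,0.19]]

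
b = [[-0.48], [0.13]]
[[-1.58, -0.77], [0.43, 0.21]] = b @ [[3.3, 1.60]]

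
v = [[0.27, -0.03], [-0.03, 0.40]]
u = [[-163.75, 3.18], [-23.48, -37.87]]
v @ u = [[-43.51,1.99], [-4.48,-15.24]]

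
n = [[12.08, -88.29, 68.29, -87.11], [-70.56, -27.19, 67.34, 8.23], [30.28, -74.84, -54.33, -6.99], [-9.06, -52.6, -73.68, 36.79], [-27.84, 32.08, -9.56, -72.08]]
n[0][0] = 12.08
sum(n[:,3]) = -121.16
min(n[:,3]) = -87.11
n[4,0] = -27.84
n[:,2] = [68.29, 67.34, -54.33, -73.68, -9.56]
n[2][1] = -74.84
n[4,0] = -27.84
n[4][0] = -27.84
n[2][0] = 30.28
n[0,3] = -87.11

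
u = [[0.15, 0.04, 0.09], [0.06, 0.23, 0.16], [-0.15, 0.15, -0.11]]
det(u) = -0.004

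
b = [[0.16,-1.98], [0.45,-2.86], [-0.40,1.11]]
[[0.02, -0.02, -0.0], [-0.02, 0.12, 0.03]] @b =[[-0.01, 0.02], [0.04, -0.27]]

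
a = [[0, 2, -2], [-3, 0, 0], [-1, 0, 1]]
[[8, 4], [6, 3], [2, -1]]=a @ [[-2, -1], [4, 0], [0, -2]]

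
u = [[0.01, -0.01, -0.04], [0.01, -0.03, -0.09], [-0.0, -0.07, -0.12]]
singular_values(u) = [0.17, 0.02, 0.0]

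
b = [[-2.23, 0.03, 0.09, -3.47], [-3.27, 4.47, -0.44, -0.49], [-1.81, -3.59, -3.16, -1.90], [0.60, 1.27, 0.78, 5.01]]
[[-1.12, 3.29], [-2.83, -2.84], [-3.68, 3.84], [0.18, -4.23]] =b @ [[0.83,  -0.5], [0.03,  -1.01], [0.77,  0.59], [-0.19,  -0.62]]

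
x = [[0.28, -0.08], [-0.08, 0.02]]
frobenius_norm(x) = 0.30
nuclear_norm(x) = 0.31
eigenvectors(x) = [[0.96, 0.27], [-0.27, 0.96]]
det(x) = -0.00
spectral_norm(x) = 0.30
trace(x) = 0.30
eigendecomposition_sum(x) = [[0.28, -0.08], [-0.08, 0.02]] + [[-0.00, -0.0], [-0.00, -0.0]]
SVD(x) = [[-0.96, 0.27], [0.27, 0.96]] @ diag([0.3026433752247375, 0.0026433752247374785]) @ [[-0.96, 0.27], [-0.27, -0.96]]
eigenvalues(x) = [0.3, -0.0]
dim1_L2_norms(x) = [0.29, 0.08]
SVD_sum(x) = [[0.28, -0.08], [-0.08, 0.02]] + [[-0.0, -0.0], [-0.00, -0.0]]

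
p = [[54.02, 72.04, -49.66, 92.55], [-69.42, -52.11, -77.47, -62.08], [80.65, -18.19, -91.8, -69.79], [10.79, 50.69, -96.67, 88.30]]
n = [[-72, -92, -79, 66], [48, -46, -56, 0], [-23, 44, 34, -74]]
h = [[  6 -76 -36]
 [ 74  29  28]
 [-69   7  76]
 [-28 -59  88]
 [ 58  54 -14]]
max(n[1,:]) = 48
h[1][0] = 74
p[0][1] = 72.04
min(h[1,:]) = 28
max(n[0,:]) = 66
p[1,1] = -52.11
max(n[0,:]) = 66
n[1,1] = -46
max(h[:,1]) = 54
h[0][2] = -36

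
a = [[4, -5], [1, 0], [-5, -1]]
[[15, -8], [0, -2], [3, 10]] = a @ [[0, -2], [-3, 0]]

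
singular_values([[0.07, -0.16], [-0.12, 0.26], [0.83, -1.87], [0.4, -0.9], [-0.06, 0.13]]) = [2.3, 0.0]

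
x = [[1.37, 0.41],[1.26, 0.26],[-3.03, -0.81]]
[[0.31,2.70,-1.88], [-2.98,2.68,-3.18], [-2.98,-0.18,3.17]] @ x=[[9.52, 2.35],[8.93, 2.05],[-13.91, -3.84]]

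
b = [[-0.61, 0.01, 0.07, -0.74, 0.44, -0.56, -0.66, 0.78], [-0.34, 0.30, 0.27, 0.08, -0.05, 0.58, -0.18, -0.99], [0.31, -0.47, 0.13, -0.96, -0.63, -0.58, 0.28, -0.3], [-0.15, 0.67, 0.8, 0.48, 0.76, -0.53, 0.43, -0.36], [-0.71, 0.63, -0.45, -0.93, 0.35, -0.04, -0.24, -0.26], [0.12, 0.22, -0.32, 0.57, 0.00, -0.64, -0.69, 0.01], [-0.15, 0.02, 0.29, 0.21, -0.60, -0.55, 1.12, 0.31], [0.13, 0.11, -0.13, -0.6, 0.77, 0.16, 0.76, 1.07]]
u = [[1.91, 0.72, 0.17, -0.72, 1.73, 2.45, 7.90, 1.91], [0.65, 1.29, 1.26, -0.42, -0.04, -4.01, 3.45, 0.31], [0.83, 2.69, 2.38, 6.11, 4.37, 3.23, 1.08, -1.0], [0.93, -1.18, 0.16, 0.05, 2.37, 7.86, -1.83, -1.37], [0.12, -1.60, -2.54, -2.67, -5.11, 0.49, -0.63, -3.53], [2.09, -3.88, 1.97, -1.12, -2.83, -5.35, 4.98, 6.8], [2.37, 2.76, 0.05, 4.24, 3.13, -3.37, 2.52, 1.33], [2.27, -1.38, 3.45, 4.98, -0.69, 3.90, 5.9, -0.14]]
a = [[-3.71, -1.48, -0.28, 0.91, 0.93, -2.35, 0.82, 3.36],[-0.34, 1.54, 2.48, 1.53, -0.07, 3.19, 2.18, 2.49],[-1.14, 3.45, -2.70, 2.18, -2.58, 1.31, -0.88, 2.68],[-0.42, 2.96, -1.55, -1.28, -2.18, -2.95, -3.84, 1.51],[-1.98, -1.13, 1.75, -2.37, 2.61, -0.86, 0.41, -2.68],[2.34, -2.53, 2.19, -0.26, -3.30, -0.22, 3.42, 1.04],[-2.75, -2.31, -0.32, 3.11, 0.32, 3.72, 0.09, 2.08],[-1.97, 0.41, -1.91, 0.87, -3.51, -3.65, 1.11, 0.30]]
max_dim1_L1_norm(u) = 29.02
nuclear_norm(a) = 42.02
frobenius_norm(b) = 4.16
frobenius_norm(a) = 17.26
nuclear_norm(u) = 55.24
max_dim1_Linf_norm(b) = 1.12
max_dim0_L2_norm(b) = 1.82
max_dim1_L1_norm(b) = 4.18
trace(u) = -2.45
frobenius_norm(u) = 24.73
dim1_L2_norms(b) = [1.57, 1.28, 1.47, 1.59, 1.49, 1.17, 1.47, 1.66]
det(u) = -36193.59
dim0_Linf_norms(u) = [2.37, 3.88, 3.45, 6.11, 5.11, 7.86, 7.9, 6.8]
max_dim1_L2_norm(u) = 11.5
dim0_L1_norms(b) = [2.52, 2.43, 2.46, 4.57, 3.6, 3.64, 4.36, 4.08]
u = a @ b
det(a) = -66167.34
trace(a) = -3.37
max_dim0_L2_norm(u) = 12.24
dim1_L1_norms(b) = [3.87, 2.79, 3.66, 4.18, 3.61, 2.57, 3.25, 3.73]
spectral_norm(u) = 15.07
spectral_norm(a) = 9.67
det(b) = 0.54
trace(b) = 2.20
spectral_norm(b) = 2.17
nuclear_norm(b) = 10.44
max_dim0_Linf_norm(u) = 7.9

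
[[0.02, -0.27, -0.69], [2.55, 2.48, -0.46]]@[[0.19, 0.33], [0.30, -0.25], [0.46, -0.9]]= [[-0.39, 0.70], [1.02, 0.64]]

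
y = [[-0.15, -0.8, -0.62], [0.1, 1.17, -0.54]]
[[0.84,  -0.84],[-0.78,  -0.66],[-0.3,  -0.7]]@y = [[-0.21, -1.65, -0.07], [0.05, -0.15, 0.84], [-0.02, -0.58, 0.56]]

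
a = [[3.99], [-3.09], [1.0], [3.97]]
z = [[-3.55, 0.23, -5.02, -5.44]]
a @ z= [[-14.16, 0.92, -20.03, -21.71],[10.97, -0.71, 15.51, 16.81],[-3.55, 0.23, -5.02, -5.44],[-14.09, 0.91, -19.93, -21.60]]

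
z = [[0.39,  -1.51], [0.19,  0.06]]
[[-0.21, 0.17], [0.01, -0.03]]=z@[[-0.00, -0.1], [0.14, -0.14]]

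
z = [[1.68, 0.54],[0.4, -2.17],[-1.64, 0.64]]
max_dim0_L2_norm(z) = 2.38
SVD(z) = [[-0.35,0.71], [-0.68,-0.64], [0.65,-0.28]] @ diag([2.561230244073046, 2.1265464106963496]) @ [[-0.75,0.66],[0.66,0.75]]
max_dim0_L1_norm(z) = 3.72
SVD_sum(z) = [[0.68, -0.60], [1.30, -1.14], [-1.24, 1.09]] + [[1.0, 1.14], [-0.9, -1.03], [-0.40, -0.45]]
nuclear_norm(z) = 4.69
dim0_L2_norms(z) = [2.38, 2.33]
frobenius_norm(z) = 3.33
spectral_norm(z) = 2.56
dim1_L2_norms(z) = [1.76, 2.21, 1.76]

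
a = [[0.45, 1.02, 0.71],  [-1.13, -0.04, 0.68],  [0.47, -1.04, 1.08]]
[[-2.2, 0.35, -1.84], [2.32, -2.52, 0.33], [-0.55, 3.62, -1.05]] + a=[[-1.75, 1.37, -1.13], [1.19, -2.56, 1.01], [-0.08, 2.58, 0.03]]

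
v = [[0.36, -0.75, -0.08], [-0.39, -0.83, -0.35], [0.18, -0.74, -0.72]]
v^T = [[0.36, -0.39, 0.18], [-0.75, -0.83, -0.74], [-0.08, -0.35, -0.72]]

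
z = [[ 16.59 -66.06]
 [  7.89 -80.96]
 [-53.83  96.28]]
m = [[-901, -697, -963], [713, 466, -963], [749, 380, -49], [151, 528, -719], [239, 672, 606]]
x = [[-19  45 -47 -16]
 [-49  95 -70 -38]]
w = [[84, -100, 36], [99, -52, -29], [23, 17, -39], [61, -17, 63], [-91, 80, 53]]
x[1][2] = -70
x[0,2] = -47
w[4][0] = -91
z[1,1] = -80.96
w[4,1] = 80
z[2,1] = 96.28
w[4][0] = -91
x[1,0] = -49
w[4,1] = 80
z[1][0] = 7.89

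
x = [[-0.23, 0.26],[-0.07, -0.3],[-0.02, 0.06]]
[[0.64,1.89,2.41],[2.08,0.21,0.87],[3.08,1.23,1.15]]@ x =[[-0.33, -0.26], [-0.51, 0.53], [-0.82, 0.50]]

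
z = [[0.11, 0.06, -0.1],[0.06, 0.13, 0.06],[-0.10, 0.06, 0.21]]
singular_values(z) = [0.28, 0.18, 0.0]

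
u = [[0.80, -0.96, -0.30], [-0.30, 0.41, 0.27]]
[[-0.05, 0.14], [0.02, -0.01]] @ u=[[-0.08,0.11,0.05], [0.02,-0.02,-0.01]]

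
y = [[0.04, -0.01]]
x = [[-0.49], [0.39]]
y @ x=[[-0.02]]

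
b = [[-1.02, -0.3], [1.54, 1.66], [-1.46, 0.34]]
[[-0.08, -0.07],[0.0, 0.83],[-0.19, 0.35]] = b @ [[0.11, -0.10],  [-0.1, 0.59]]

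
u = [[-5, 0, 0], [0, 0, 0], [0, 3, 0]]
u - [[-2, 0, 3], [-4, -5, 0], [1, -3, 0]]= [[-3, 0, -3], [4, 5, 0], [-1, 6, 0]]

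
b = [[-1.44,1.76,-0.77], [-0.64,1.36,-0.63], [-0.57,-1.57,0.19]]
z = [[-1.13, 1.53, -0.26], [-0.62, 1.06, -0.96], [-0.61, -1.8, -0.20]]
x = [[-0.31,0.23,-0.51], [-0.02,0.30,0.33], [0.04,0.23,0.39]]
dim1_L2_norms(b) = [2.4, 1.63, 1.68]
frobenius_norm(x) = 0.90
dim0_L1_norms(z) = [2.36, 4.39, 1.42]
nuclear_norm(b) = 4.53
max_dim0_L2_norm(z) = 2.59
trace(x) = 0.38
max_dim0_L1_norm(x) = 1.23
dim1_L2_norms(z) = [1.92, 1.56, 1.91]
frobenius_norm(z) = 3.13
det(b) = 0.53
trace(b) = 0.11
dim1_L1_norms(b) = [3.97, 2.63, 2.33]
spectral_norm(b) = 3.08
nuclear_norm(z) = 4.77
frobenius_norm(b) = 3.35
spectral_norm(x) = 0.76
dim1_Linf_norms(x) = [0.51, 0.33, 0.39]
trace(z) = -0.27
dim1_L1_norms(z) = [2.92, 2.64, 2.61]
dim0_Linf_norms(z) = [1.13, 1.8, 0.96]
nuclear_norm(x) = 1.25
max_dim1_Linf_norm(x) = 0.51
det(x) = 0.00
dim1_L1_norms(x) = [1.05, 0.65, 0.66]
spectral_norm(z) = 2.70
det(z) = 2.44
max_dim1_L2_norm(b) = 2.4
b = z + x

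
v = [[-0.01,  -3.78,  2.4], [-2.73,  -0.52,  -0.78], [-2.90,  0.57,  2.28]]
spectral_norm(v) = 4.70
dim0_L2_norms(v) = [3.98, 3.86, 3.4]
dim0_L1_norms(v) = [5.64, 4.87, 5.46]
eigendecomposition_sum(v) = [[-1.30-0.00j, (-1.86+0j), (0.3-0j)], [(-1.45-0j), (-2.08+0j), 0.34-0.00j], [-0.53-0.00j, -0.76+0.00j, 0.12-0.00j]] + [[(0.64+0.84j), -0.96-0.44j, (1.05-0.85j)], [(-0.64-0.45j), (0.78+0.1j), -0.56+0.83j], [-1.18+0.81j, (0.67-1.27j), (1.08+1.48j)]] + [[(0.64-0.84j), (-0.96+0.44j), 1.05+0.85j], [-0.64+0.45j, 0.78-0.10j, -0.56-0.83j], [-1.18-0.81j, 0.67+1.27j, 1.08-1.48j]]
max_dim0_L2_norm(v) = 3.98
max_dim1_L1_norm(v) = 6.19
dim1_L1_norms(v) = [6.19, 4.03, 5.75]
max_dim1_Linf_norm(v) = 3.78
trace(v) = 1.75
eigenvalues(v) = [(-3.25+0j), (2.5+2.43j), (2.5-2.43j)]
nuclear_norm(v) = 10.78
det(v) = -39.43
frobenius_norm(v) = 6.50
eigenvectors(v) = [[(-0.64+0j), 0.03+0.54j, 0.03-0.54j], [-0.72+0.00j, -0.14-0.38j, -0.14+0.38j], [-0.26+0.00j, (-0.74+0j), (-0.74-0j)]]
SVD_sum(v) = [[-1.73, -2.50, 2.49], [-0.45, -0.66, 0.66], [-1.03, -1.50, 1.49]] + [[1.79, -1.15, 0.09], [-1.72, 1.10, -0.09], [-2.23, 1.43, -0.11]] + [[-0.07, -0.13, -0.18], [-0.55, -0.97, -1.35], [0.37, 0.64, 0.90]]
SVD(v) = [[-0.84,0.54,-0.11], [-0.22,-0.52,-0.83], [-0.5,-0.67,0.55]] @ diag([4.699517731072064, 3.9703118987523554, 2.112973384111766]) @ [[0.44, 0.64, -0.63],[0.84, -0.54, 0.04],[0.31, 0.55, 0.77]]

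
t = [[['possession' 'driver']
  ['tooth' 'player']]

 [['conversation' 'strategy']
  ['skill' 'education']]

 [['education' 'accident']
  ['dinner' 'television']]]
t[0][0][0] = 'possession'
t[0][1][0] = 'tooth'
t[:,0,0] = ['possession', 'conversation', 'education']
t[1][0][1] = 'strategy'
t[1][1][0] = 'skill'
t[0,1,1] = 'player'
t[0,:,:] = [['possession', 'driver'], ['tooth', 'player']]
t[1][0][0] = 'conversation'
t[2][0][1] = 'accident'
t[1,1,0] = 'skill'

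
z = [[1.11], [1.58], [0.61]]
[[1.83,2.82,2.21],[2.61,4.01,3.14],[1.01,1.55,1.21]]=z @ [[1.65, 2.54, 1.99]]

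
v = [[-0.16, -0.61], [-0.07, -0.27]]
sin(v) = [[-0.16, -0.59], [-0.07, -0.26]]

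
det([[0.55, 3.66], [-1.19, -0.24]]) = 4.223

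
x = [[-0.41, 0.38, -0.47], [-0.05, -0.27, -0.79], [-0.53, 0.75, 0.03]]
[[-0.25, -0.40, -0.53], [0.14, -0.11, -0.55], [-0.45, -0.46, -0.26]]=x @[[-0.23, 0.53, 0.02], [-0.77, -0.24, -0.37], [0.1, 0.19, 0.82]]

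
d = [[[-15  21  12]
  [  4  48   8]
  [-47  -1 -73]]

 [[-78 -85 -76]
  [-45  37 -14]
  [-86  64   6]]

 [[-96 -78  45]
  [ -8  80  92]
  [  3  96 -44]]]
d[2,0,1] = -78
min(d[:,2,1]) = -1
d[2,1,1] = 80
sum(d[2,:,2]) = 93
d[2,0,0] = -96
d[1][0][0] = -78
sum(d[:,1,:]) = 202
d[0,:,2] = [12, 8, -73]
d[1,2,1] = 64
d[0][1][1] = 48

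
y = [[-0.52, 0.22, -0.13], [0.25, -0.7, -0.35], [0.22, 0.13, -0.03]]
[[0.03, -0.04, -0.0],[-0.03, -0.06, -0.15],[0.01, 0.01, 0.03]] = y @ [[-0.01, 0.04, 0.04], [0.07, 0.02, 0.17], [-0.07, 0.15, 0.13]]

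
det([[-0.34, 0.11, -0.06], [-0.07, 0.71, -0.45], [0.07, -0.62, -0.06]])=0.106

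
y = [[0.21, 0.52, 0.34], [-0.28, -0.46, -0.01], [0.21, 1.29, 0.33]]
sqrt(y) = [[(0.53+0.01j), 0.45+0.03j, 0.29-0.01j], [(-0.22+0.24j), (-0.01+0.5j), (-0.02-0.1j)], [(0.15-0.4j), (1.05-0.83j), 0.64+0.16j]]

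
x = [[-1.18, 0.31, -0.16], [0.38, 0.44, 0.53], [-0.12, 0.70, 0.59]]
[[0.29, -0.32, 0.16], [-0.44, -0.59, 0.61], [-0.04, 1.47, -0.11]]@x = [[-0.48, 0.06, -0.12],  [0.22, 0.03, 0.12],  [0.62, 0.56, 0.72]]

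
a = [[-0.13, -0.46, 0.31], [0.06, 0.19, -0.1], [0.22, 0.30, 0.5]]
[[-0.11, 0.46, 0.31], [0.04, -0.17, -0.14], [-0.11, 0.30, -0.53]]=a @ [[0.86, 0.23, -0.46], [-0.29, -0.52, -0.80], [-0.42, 0.82, -0.38]]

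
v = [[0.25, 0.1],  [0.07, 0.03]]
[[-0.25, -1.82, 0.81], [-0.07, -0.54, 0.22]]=v@[[-0.75,-0.70,4.42],  [-0.61,-16.42,-2.93]]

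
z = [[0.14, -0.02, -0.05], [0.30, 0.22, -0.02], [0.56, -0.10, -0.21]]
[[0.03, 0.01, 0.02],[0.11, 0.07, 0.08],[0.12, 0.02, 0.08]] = z@[[0.32, 0.10, 0.22], [0.1, 0.17, 0.08], [0.22, 0.08, 0.16]]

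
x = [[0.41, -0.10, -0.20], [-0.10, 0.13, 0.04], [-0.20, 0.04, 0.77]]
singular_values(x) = [0.87, 0.35, 0.1]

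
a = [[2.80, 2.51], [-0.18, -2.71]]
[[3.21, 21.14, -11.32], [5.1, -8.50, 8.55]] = a @ [[3.01, 5.04, -1.29], [-2.08, 2.8, -3.07]]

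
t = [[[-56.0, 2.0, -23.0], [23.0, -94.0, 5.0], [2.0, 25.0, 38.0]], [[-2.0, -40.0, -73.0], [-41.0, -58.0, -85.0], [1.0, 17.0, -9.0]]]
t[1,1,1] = -58.0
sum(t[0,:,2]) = 20.0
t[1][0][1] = -40.0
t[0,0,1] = 2.0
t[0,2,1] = 25.0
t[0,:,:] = [[-56.0, 2.0, -23.0], [23.0, -94.0, 5.0], [2.0, 25.0, 38.0]]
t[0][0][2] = -23.0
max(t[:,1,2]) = 5.0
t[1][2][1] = 17.0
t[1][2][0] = 1.0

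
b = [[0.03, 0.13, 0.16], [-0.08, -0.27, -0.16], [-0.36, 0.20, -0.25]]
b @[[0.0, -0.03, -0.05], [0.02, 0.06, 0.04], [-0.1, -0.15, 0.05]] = [[-0.01, -0.02, 0.01], [0.01, 0.01, -0.01], [0.03, 0.06, 0.01]]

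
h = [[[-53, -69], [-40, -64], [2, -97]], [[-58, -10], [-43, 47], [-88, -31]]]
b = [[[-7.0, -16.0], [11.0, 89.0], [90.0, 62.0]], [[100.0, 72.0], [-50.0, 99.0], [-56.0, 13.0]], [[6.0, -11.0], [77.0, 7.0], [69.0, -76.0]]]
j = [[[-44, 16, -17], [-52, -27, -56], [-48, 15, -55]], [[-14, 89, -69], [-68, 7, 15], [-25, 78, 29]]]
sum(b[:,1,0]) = 38.0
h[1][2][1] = -31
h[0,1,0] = -40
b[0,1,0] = 11.0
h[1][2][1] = -31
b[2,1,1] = 7.0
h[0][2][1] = -97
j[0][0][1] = 16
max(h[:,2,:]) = 2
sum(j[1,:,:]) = 42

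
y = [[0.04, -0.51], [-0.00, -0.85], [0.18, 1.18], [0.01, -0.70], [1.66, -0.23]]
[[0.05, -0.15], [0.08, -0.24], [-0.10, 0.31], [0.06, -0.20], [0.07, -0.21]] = y@ [[0.03, -0.09], [-0.09, 0.28]]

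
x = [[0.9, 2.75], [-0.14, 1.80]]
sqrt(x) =[[0.98, 1.17], [-0.06, 1.37]]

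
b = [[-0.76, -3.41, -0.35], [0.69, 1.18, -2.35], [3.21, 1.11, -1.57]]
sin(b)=[[-6.56, -5.83, 3.73], [-2.48, -4.07, -3.09], [1.45, -3.84, -6.96]]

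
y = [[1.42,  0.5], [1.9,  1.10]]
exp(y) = [[6.05,2.06], [7.84,4.73]]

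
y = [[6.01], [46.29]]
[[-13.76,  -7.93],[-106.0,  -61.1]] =y @[[-2.29, -1.32]]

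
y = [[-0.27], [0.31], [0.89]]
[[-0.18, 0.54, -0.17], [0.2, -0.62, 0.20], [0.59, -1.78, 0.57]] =y@ [[0.66, -2.0, 0.64]]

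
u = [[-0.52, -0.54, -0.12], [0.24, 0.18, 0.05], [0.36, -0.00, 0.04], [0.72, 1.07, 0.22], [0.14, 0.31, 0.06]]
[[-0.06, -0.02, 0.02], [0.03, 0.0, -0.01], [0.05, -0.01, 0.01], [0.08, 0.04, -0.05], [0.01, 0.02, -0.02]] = u@ [[0.15,-0.03,0.0],[-0.03,0.08,-0.09],[0.00,-0.09,0.2]]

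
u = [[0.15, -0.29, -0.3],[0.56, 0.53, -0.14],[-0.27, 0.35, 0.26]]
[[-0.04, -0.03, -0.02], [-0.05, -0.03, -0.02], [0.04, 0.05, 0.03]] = u @ [[-0.05,-0.09,-0.05], [-0.01,0.05,0.02], [0.12,0.02,0.02]]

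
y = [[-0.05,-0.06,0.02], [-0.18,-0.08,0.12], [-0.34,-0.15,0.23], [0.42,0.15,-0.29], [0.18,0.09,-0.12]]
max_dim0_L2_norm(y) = 0.6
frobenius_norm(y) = 0.77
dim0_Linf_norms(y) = [0.42, 0.15, 0.29]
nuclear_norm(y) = 0.82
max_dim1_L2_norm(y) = 0.53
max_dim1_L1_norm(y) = 0.86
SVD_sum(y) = [[-0.05,-0.02,0.04], [-0.18,-0.07,0.12], [-0.34,-0.14,0.23], [0.42,0.17,-0.28], [0.18,0.08,-0.12]] + [[0.01, -0.04, -0.02], [0.00, -0.01, -0.00], [0.0, -0.01, -0.00], [0.0, -0.02, -0.01], [-0.0, 0.01, 0.01]] + [[-0.0, 0.0, -0.00], [-0.00, 0.0, -0.0], [0.0, -0.00, 0.0], [0.0, -0.0, 0.00], [-0.0, 0.0, -0.0]]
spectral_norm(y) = 0.77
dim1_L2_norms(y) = [0.08, 0.23, 0.44, 0.53, 0.23]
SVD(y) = [[-0.09,  -0.81,  0.54], [-0.30,  -0.12,  0.13], [-0.57,  -0.19,  -0.44], [0.69,  -0.45,  -0.47], [0.31,  0.30,  0.53]] @ diag([0.7654934701619984, 0.05107132513719105, 0.0033862793849256953]) @ [[0.78, 0.32, -0.53], [-0.13, 0.92, 0.37], [-0.61, 0.22, -0.76]]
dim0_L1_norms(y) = [1.17, 0.53, 0.78]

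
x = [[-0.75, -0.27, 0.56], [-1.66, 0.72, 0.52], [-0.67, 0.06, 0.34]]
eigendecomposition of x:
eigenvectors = [[0.09, -0.66, 0.43], [-0.98, -0.64, 0.43], [-0.19, -0.4, 0.79]]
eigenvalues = [0.98, -0.67, 0.01]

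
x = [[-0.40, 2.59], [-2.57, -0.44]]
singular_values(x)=[2.64, 2.59]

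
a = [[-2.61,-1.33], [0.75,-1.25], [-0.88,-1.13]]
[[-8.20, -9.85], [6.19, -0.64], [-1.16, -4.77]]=a @ [[4.34, 2.69], [-2.35, 2.13]]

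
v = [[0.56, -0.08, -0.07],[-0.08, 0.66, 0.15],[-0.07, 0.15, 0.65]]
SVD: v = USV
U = [[-0.35, -0.9, -0.27], [0.68, -0.05, -0.73], [0.65, -0.44, 0.62]]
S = [0.84, 0.52, 0.5]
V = [[-0.35, 0.68, 0.65], [-0.9, -0.05, -0.44], [-0.27, -0.73, 0.62]]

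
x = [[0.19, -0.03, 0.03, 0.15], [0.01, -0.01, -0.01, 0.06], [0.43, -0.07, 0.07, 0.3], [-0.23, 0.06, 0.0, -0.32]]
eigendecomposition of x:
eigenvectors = [[(-0.26+0j), -0.38+0.00j, (0.3+0.01j), 0.30-0.01j], [-0.20+0.00j, 0.08+0.00j, (0.39+0.3j), 0.39-0.30j], [-0.46+0.00j, (-0.9+0j), -0.81+0.00j, (-0.81-0j)], [(0.83+0j), (0.18+0j), (-0.14+0.05j), (-0.14-0.05j)]]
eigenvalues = [(-0.26+0j), (0.2+0j), (-0+0j), (-0-0j)]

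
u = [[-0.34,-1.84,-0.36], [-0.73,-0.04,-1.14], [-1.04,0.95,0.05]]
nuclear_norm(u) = 4.40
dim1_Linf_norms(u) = [1.84, 1.14, 1.04]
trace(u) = -0.33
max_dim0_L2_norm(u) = 2.07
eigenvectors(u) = [[-0.82+0.00j, -0.46-0.31j, -0.46+0.31j],[-0.53+0.00j, (-0.06+0.42j), -0.06-0.42j],[(-0.21+0j), (0.71+0j), 0.71-0.00j]]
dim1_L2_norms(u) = [1.91, 1.35, 1.41]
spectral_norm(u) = 2.12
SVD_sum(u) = [[0.08,-1.81,-0.42], [0.01,-0.26,-0.06], [-0.04,0.95,0.22]] + [[-0.23,  0.03,  -0.17],[-0.99,  0.14,  -0.77],[-0.7,  0.1,  -0.54]] + [[-0.19,-0.06,0.24], [0.25,0.08,-0.31], [-0.3,-0.10,0.37]]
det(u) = -2.35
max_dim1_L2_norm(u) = 1.91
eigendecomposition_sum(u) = [[-0.98+0.00j, -0.72+0.00j, (-0.7+0j)], [-0.63+0.00j, (-0.46+0j), (-0.45+0j)], [(-0.25+0j), -0.18+0.00j, -0.18+0.00j]] + [[0.32+0.08j, -0.56+0.04j, (0.17-0.42j)], [(-0.05-0.25j), (0.21+0.37j), (-0.34+0.02j)], [-0.40+0.14j, (0.57-0.44j), (0.11+0.56j)]] + [[0.32-0.08j, -0.56-0.04j, (0.17+0.42j)], [(-0.05+0.25j), (0.21-0.37j), (-0.34-0.02j)], [-0.40-0.14j, 0.57+0.44j, (0.11-0.56j)]]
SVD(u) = [[-0.88, 0.18, -0.44], [-0.13, 0.8, 0.58], [0.46, 0.57, -0.68]] @ diag([2.1169976434564104, 1.5717321480583466, 0.7067383054284688]) @ [[-0.04, 0.97, 0.23], [-0.79, 0.11, -0.61], [0.61, 0.21, -0.76]]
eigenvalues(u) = [(-1.62+0j), (0.65+1.02j), (0.65-1.02j)]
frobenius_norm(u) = 2.73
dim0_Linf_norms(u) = [1.04, 1.84, 1.14]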